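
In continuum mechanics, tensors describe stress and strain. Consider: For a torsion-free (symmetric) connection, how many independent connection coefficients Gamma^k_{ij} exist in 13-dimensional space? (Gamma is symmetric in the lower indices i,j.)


Christoffel symbols Gamma^k_{ij} are symmetric in i,j, so there are d * d(d+1)/2 independent symbols.
d = 13
d(d+1)/2 = 13 * 14 / 2 = 91
Total = 13 * 91 = 1183

1183


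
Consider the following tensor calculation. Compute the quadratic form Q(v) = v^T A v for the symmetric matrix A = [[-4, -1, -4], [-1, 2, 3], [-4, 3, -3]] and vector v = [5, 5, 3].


First compute Av:
(Av)_1 = -4*5 + -1*5 + -4*3 = -37
(Av)_2 = -1*5 + 2*5 + 3*3 = 14
(Av)_3 = -4*5 + 3*5 + -3*3 = -14
Av = [-37, 14, -14]
Then v^T (Av) = 5*-37 + 5*14 + 3*-14
= -185 + 70 + -42 = -157

-157


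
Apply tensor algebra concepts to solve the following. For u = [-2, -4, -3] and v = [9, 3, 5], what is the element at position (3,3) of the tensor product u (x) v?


The outer product entry T_{ij} = u_i * v_j.
We need i=3, j=3.
u_3 = -3, v_3 = 5
T_{3,3} = -3 * 5 = -15

-15


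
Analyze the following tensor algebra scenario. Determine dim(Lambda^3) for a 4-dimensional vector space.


The dimension of the space of p-forms on an n-dimensional space is C(n, p).
n = 4, p = 3
C(4, 3) = 4! / (3! * 1!) = 4

4


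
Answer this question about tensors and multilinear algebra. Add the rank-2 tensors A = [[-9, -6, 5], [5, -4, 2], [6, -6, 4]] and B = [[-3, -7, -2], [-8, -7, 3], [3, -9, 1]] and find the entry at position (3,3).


Tensor addition is component-wise: (A + B)_{ij} = A_{ij} + B_{ij}.
A_{33} = 4
B_{33} = 1
(A + B)_{33} = 4 + 1 = 5

5


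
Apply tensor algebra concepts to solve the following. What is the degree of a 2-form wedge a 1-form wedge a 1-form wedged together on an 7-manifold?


The degree of a wedge product is the sum of the degrees of the individual forms.
Degrees: 2, 1, 1
Total degree = 2 + 1 + 1 = 4

4


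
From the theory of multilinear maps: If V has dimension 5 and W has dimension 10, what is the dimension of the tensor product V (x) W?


The dimension of a tensor product is the product of dimensions.
dim(V) = 5, dim(W) = 10
dim(V (x) W) = 5 * 10 = 50

50


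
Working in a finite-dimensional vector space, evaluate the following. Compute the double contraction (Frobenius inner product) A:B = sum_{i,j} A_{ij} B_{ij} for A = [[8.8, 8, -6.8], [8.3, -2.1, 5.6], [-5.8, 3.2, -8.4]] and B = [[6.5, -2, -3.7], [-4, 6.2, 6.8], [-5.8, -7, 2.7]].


A:B = sum over all i,j of A_{ij} * B_{ij}.
Row 1: 8.8*6.5=57.2, 8*-2=-16, -6.8*-3.7=25.16 => row sum = 66.36
Row 2: 8.3*-4=-33.2, -2.1*6.2=-13.02, 5.6*6.8=38.08 => row sum = -8.14
Row 3: -5.8*-5.8=33.64, 3.2*-7=-22.4, -8.4*2.7=-22.68 => row sum = -11.44
Total = 66.36 + -8.14 + -11.44 = 46.78

46.78


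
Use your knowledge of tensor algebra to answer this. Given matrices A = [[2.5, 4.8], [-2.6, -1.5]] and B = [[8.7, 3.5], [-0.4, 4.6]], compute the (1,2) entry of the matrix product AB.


(AB)_{ij} = sum_k A_{ik} B_{kj}.
For i=1, j=2:
A_{11} * B_{12} = 2.5 * 3.5 = 8.75
A_{12} * B_{22} = 4.8 * 4.6 = 22.08
Sum = 8.75 + 22.08 = 30.83

30.83


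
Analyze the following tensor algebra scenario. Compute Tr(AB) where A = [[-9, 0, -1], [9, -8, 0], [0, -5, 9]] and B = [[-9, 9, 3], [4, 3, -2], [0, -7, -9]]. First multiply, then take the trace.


Tr(AB) = sum_i (AB)_{ii} where (AB)_{ii} = sum_k A_{ik} B_{ki}.
(AB)_{11} = -9*-9 + 0*4 + -1*0 = 81
(AB)_{22} = 9*9 + -8*3 + 0*-7 = 57
(AB)_{33} = 0*3 + -5*-2 + 9*-9 = -71
Tr(AB) = 81 + 57 + -71 = 67

67


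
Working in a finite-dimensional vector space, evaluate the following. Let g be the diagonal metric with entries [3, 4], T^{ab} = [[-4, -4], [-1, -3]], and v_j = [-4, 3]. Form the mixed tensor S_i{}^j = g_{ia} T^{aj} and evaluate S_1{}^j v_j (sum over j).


Step 1: lower the first index. For a diagonal metric, g_{ia} T^{aj} = g_{ii} T^{ij} (no sum on i).
g_{11} = 3
S_1{}^1 = 3 * T^{11} = 3 * -4 = -12
S_1{}^2 = 3 * T^{12} = 3 * -4 = -12
Step 2: contract S_1{}^j with v_j.
S_1{}^1 * v_1 = -12 * -4 = 48
S_1{}^2 * v_2 = -12 * 3 = -36
Result = 48 + -36 = 12

12


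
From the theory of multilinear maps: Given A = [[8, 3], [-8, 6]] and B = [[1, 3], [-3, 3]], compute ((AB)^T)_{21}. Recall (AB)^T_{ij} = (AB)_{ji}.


(AB)^T_{ij} = (AB)_{ji} = sum_k A_{jk} B_{ki}.
For i=2, j=1 we need (AB)_{12}:
A_{11} * B_{12} = 8 * 3 = 24
A_{12} * B_{22} = 3 * 3 = 9
Sum = 24 + 9 = 33

33


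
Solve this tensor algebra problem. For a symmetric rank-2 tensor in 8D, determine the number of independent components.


A symmetric rank-2 tensor in d dimensions has d(d+1)/2 independent components.
d = 8
d(d+1)/2 = 8 * 9 / 2 = 72 / 2 = 36

36


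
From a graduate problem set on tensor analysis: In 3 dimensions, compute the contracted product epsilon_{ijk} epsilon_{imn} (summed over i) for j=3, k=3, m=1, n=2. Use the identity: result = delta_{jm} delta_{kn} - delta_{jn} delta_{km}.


Using the identity: epsilon_{ijk} epsilon_{imn} = delta_{jm} delta_{kn} - delta_{jn} delta_{km}.
delta_{31} = 0
delta_{32} = 0
delta_{32} = 0
delta_{31} = 0
Result = 0 * 0 - 0 * 0 = 0 - 0 = 0

0


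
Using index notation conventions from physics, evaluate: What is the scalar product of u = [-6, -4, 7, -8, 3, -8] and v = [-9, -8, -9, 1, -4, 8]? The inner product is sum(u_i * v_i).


The inner product u . v = sum of u_i * v_i.
Term-by-term: -6 * -9, -4 * -8, 7 * -9, -8 * 1, 3 * -4, -8 * 8
Products: 54, 32, -63, -8, -12, -64
Sum = 54 + 32 + -63 + -8 + -12 + -64 = -61

-61


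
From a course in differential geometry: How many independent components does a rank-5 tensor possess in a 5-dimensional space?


The number of components of a rank-r tensor in d dimensions is d^r.
Here d = 5 and r = 5.
5^5 = 3125

3125


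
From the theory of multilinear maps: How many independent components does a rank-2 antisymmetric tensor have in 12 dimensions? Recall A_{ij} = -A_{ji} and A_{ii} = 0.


An antisymmetric rank-2 tensor satisfies A_{ij} = -A_{ji}, so diagonal entries are zero.
The independent components are the upper-triangular entries: C(n, 2) = n(n-1)/2.
n = 12
C(12, 2) = 12 * 11 / 2 = 132 / 2 = 66

66


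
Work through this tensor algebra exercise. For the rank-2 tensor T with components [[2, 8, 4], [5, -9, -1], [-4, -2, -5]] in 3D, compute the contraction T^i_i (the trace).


The contraction (trace) of a rank-2 tensor is the sum of its diagonal elements.
Diagonal entries: A[1,1] = 2, A[2,2] = -9, A[3,3] = -5
Tr(A) = 2 + -9 + -5 = -12

-12


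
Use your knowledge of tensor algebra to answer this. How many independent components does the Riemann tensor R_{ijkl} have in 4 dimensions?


The Riemann tensor in d dimensions has d^2(d^2 - 1)/12 independent components.
d = 4, so d^2 = 16
d^2 - 1 = 15
d^2(d^2 - 1) = 16 * 15 = 240
Divide by 12: 240 / 12 = 20

20


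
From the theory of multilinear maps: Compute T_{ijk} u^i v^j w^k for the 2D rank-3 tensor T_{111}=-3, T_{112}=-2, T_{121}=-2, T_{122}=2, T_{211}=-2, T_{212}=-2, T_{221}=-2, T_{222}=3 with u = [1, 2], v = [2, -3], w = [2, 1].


S = sum over i,j,k of T_{ijk} u_i v_j w_k. Expanding all 8 terms:
T_{111}*u_1*v_1*w_1 = -3*1*2*2 = -12  (running total: -12)
T_{112}*u_1*v_1*w_2 = -2*1*2*1 = -4  (running total: -16)
T_{121}*u_1*v_2*w_1 = -2*1*-3*2 = 12  (running total: -4)
T_{122}*u_1*v_2*w_2 = 2*1*-3*1 = -6  (running total: -10)
T_{211}*u_2*v_1*w_1 = -2*2*2*2 = -16  (running total: -26)
T_{212}*u_2*v_1*w_2 = -2*2*2*1 = -8  (running total: -34)
T_{221}*u_2*v_2*w_1 = -2*2*-3*2 = 24  (running total: -10)
T_{222}*u_2*v_2*w_2 = 3*2*-3*1 = -18  (running total: -28)
S = -28

-28


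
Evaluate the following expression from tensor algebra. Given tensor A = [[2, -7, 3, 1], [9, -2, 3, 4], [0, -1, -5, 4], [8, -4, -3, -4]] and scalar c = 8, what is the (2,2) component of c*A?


Scalar multiplication: (cA)_{ij} = c * A_{ij}.
c = 8
A_{22} = -2
(cA)_{22} = 8 * -2 = -16

-16


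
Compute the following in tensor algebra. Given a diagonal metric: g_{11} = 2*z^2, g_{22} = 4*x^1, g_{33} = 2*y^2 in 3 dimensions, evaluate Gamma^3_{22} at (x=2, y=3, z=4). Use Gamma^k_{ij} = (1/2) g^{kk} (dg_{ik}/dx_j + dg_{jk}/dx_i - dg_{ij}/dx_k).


For a diagonal metric, Gamma^k_{ij} = (1/2) g^{kk} (dg_{ik}/dx_j + dg_{jk}/dx_i - dg_{ij}/dx_k).
The metric is diagonal, so g_{ab} = 0 for a != b.
At the given point: g_{11} = 32, g_{22} = 8, g_{33} = 18
g^{33} = 1/18
dg_{23}/dx_2 = 0 (off-diagonal)
dg_{23}/dx_2 = 0 (off-diagonal)
dg_{22}/dx_3 = dg_{22}/dx_3 = 0
Numerator = 0 + 0 - 0 = 0
Gamma^3_{22} = 0 / (2 * 18) = 0

0


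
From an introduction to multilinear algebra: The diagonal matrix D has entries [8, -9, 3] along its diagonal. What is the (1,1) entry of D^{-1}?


For a diagonal matrix, the inverse has entries (D^{-1})_{ii} = 1/d_{ii}.
The diagonal entries are: d_{11} = 8, d_{22} = -9, d_{33} = 3
We need (D^{-1})_{11} = 1/d_{11} = 1/8 = 1/8

1/8


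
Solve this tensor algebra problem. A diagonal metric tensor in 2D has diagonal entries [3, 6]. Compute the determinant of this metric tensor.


For a diagonal metric, the determinant is the product of diagonal entries.
Diagonal entries: 3, 6
det(g) = 3 * 6 = 18

18


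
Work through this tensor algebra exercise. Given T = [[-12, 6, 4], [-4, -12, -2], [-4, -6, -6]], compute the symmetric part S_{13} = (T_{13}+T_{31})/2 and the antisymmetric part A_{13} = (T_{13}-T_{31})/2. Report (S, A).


T_{13} = 4
T_{31} = -4
S_{13} = (4 + -4)/2 = 0/2 = 0
A_{13} = (4 - -4)/2 = 8/2 = 4
Check: S + A = 0 + 4 = 4 = T_{13}.

(0, 4)


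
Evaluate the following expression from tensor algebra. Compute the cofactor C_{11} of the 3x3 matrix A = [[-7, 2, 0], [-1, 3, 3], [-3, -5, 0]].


To find cofactor C_{11}, delete row 1 and column 1.
The resulting 2x2 submatrix is: [[3, 3], [-5, 0]]
Minor M_{11} = 3*0 - 3*-5
  = 0 - -15 = 15
Sign = (-1)^(1+1) = (-1)^2 = 1
Cofactor C_{11} = 1 * 15 = 15

15


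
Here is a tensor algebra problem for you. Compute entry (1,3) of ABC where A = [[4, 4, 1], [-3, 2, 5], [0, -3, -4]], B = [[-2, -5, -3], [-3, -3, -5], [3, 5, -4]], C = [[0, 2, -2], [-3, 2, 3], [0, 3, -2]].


(ABC)_{13} = sum_m (AB)_{1m} C_{m3}. First compute row 1 of AB.
(AB)_{11} = 4*-2 + 4*-3 + 1*3 = -17
(AB)_{12} = 4*-5 + 4*-3 + 1*5 = -27
(AB)_{13} = 4*-3 + 4*-5 + 1*-4 = -36
Now contract with column 3 of C:
(AB)_{11} * C_{13} = -17 * -2 = 34
(AB)_{12} * C_{23} = -27 * 3 = -81
(AB)_{13} * C_{33} = -36 * -2 = 72
(ABC)_{13} = 34 + -81 + 72 = 25

25


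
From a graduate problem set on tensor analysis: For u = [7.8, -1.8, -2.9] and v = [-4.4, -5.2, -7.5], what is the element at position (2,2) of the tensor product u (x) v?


The outer product entry T_{ij} = u_i * v_j.
We need i=2, j=2.
u_2 = -1.8, v_2 = -5.2
T_{2,2} = -1.8 * -5.2 = 9.36

9.36


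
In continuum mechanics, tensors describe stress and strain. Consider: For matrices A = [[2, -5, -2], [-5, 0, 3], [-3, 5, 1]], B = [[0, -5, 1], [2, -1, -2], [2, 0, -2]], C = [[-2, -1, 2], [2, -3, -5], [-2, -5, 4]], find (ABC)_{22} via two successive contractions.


(ABC)_{22} = sum_m (AB)_{2m} C_{m2}. First compute row 2 of AB.
(AB)_{21} = -5*0 + 0*2 + 3*2 = 6
(AB)_{22} = -5*-5 + 0*-1 + 3*0 = 25
(AB)_{23} = -5*1 + 0*-2 + 3*-2 = -11
Now contract with column 2 of C:
(AB)_{21} * C_{12} = 6 * -1 = -6
(AB)_{22} * C_{22} = 25 * -3 = -75
(AB)_{23} * C_{32} = -11 * -5 = 55
(ABC)_{22} = -6 + -75 + 55 = -26

-26


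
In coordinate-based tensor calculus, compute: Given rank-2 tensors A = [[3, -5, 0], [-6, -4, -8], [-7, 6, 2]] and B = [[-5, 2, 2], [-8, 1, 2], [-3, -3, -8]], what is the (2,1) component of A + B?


Tensor addition is component-wise: (A + B)_{ij} = A_{ij} + B_{ij}.
A_{21} = -6
B_{21} = -8
(A + B)_{21} = -6 + -8 = -14

-14


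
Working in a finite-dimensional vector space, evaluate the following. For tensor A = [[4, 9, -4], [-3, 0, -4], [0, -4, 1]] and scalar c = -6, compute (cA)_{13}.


Scalar multiplication: (cA)_{ij} = c * A_{ij}.
c = -6
A_{13} = -4
(cA)_{13} = -6 * -4 = 24

24


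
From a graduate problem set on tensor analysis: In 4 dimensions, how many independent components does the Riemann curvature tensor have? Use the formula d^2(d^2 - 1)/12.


The Riemann tensor in d dimensions has d^2(d^2 - 1)/12 independent components.
d = 4, so d^2 = 16
d^2 - 1 = 15
d^2(d^2 - 1) = 16 * 15 = 240
Divide by 12: 240 / 12 = 20

20


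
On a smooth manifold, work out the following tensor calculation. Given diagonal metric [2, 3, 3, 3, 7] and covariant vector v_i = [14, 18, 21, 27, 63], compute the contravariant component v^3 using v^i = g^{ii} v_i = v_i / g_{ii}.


To raise an index with a diagonal metric: v^i = v_i / g_{ii}.
For index 3: v_3 = 21, g_{33} = 3
v^3 = 21 / 3 = 7

7


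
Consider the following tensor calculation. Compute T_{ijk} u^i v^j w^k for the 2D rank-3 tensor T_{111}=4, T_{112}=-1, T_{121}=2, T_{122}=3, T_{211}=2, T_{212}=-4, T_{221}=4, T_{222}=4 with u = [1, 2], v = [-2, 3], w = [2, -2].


S = sum over i,j,k of T_{ijk} u_i v_j w_k. Expanding all 8 terms:
T_{111}*u_1*v_1*w_1 = 4*1*-2*2 = -16  (running total: -16)
T_{112}*u_1*v_1*w_2 = -1*1*-2*-2 = -4  (running total: -20)
T_{121}*u_1*v_2*w_1 = 2*1*3*2 = 12  (running total: -8)
T_{122}*u_1*v_2*w_2 = 3*1*3*-2 = -18  (running total: -26)
T_{211}*u_2*v_1*w_1 = 2*2*-2*2 = -16  (running total: -42)
T_{212}*u_2*v_1*w_2 = -4*2*-2*-2 = -32  (running total: -74)
T_{221}*u_2*v_2*w_1 = 4*2*3*2 = 48  (running total: -26)
T_{222}*u_2*v_2*w_2 = 4*2*3*-2 = -48  (running total: -74)
S = -74

-74


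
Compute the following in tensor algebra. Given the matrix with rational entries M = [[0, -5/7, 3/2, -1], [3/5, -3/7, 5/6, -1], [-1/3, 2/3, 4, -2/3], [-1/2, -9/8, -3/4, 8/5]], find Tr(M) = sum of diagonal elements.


The trace is the sum of diagonal entries.
Diagonal: M[1,1] = 0, M[2,2] = -3/7, M[3,3] = 4, M[4,4] = 8/5
Tr(M) = 0 + -3/7 + 4 + 8/5
Computing step by step:
After adding M[1,1]: 0
After adding M[2,2]: -3/7
After adding M[3,3]: 25/7
After adding M[4,4]: 181/35
Tr(M) = 181/35

181/35


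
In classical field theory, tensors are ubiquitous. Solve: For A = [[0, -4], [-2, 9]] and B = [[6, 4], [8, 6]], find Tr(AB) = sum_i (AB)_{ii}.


Tr(AB) = sum_i (AB)_{ii} where (AB)_{ii} = sum_k A_{ik} B_{ki}.
(AB)_{11} = 0*6 + -4*8 = -32
(AB)_{22} = -2*4 + 9*6 = 46
Tr(AB) = -32 + 46 = 14

14


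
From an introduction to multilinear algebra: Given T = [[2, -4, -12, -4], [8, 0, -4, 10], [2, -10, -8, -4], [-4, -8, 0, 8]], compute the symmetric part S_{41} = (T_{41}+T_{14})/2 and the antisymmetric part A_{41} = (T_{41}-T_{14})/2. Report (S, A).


T_{41} = -4
T_{14} = -4
S_{41} = (-4 + -4)/2 = -8/2 = -4
A_{41} = (-4 - -4)/2 = 0/2 = 0
Check: S + A = -4 + 0 = -4 = T_{41}.

(-4, 0)


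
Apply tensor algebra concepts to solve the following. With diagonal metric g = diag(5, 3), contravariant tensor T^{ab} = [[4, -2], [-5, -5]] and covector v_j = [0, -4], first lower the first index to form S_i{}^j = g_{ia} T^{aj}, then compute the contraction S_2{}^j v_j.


Step 1: lower the first index. For a diagonal metric, g_{ia} T^{aj} = g_{ii} T^{ij} (no sum on i).
g_{22} = 3
S_2{}^1 = 3 * T^{21} = 3 * -5 = -15
S_2{}^2 = 3 * T^{22} = 3 * -5 = -15
Step 2: contract S_2{}^j with v_j.
S_2{}^1 * v_1 = -15 * 0 = 0
S_2{}^2 * v_2 = -15 * -4 = 60
Result = 0 + 60 = 60

60


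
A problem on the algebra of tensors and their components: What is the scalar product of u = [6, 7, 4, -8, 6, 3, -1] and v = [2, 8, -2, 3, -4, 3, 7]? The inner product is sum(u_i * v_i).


The inner product u . v = sum of u_i * v_i.
Term-by-term: 6 * 2, 7 * 8, 4 * -2, -8 * 3, 6 * -4, 3 * 3, -1 * 7
Products: 12, 56, -8, -24, -24, 9, -7
Sum = 12 + 56 + -8 + -24 + -24 + 9 + -7 = 14

14


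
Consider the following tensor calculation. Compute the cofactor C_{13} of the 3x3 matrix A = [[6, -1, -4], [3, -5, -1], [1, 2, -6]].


To find cofactor C_{13}, delete row 1 and column 3.
The resulting 2x2 submatrix is: [[3, -5], [1, 2]]
Minor M_{13} = 3*2 - -5*1
  = 6 - -5 = 11
Sign = (-1)^(1+3) = (-1)^4 = 1
Cofactor C_{13} = 1 * 11 = 11

11


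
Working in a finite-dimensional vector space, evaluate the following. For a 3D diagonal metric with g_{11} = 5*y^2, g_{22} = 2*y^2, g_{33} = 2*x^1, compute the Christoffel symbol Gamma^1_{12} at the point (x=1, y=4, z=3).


For a diagonal metric, Gamma^k_{ij} = (1/2) g^{kk} (dg_{ik}/dx_j + dg_{jk}/dx_i - dg_{ij}/dx_k).
The metric is diagonal, so g_{ab} = 0 for a != b.
At the given point: g_{11} = 80, g_{22} = 32, g_{33} = 2
g^{11} = 1/80
dg_{11}/dx_2 = dg_{11}/dx_2 = 40
dg_{21}/dx_1 = 0 (off-diagonal)
dg_{12}/dx_1 = 0 (off-diagonal)
Numerator = 40 + 0 - 0 = 40
Gamma^1_{12} = 40 / (2 * 80) = 1/4

1/4


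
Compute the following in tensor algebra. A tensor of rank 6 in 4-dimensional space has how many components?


The number of components of a rank-r tensor in d dimensions is d^r.
Here d = 4 and r = 6.
4^6 = 4096

4096


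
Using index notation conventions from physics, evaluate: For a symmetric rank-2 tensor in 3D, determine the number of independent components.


A symmetric rank-2 tensor in d dimensions has d(d+1)/2 independent components.
d = 3
d(d+1)/2 = 3 * 4 / 2 = 12 / 2 = 6

6


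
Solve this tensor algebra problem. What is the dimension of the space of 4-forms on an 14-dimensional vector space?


The dimension of the space of p-forms on an n-dimensional space is C(n, p).
n = 14, p = 4
C(14, 4) = 14! / (4! * 10!) = 1001

1001


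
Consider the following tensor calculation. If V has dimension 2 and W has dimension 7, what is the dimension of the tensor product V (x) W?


The dimension of a tensor product is the product of dimensions.
dim(V) = 2, dim(W) = 7
dim(V (x) W) = 2 * 7 = 14

14


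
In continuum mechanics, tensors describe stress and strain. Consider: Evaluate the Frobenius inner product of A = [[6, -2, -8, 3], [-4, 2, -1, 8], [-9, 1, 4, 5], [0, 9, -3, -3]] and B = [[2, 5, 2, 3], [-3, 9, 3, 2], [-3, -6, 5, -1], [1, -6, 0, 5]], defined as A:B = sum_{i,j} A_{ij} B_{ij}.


A:B = sum over all i,j of A_{ij} * B_{ij}.
Row 1: 6*2=12, -2*5=-10, -8*2=-16, 3*3=9 => row sum = -5
Row 2: -4*-3=12, 2*9=18, -1*3=-3, 8*2=16 => row sum = 43
Row 3: -9*-3=27, 1*-6=-6, 4*5=20, 5*-1=-5 => row sum = 36
Row 4: 0*1=0, 9*-6=-54, -3*0=0, -3*5=-15 => row sum = -69
Total = -5 + 43 + 36 + -69 = 5

5


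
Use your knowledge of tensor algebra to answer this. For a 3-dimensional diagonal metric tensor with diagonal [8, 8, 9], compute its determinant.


For a diagonal metric, the determinant is the product of diagonal entries.
Diagonal entries: 8, 8, 9
det(g) = 8 * 8 * 9 = 576

576


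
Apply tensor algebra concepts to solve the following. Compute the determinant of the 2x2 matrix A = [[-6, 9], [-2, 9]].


For a 2x2 matrix [[a, b], [c, d]], det = a*d - b*c.
a = -6, b = 9, c = -2, d = 9
a*d = -6 * 9 = -54
b*c = 9 * -2 = -18
det = -54 - -18 = -36

-36


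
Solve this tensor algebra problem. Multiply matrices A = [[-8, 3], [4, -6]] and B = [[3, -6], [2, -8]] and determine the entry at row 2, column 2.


(AB)_{ij} = sum_k A_{ik} B_{kj}.
For i=2, j=2:
A_{21} * B_{12} = 4 * -6 = -24
A_{22} * B_{22} = -6 * -8 = 48
Sum = -24 + 48 = 24

24


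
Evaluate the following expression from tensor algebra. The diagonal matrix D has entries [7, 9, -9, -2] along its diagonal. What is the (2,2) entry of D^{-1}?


For a diagonal matrix, the inverse has entries (D^{-1})_{ii} = 1/d_{ii}.
The diagonal entries are: d_{11} = 7, d_{22} = 9, d_{33} = -9, d_{44} = -2
We need (D^{-1})_{22} = 1/d_{22} = 1/9 = 1/9

1/9


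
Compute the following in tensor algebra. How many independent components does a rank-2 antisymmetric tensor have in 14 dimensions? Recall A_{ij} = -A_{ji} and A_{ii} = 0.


An antisymmetric rank-2 tensor satisfies A_{ij} = -A_{ji}, so diagonal entries are zero.
The independent components are the upper-triangular entries: C(n, 2) = n(n-1)/2.
n = 14
C(14, 2) = 14 * 13 / 2 = 182 / 2 = 91

91


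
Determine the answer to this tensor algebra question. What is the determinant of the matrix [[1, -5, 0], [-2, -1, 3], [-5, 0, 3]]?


Expanding along the first row, det(A) = a11*M_11 - a12*M_12 + a13*M_13, where M_1j is the (1,j) minor.
Minor M_11 = -1*3 - 3*0 = -3
Minor M_12 = -2*3 - 3*-5 = 9
Minor M_13 = -2*0 - -1*-5 = -5
det = 1*(-3) - -5*(9) + 0*(-5)
    = -3 - -45 + 0
    = 42

42


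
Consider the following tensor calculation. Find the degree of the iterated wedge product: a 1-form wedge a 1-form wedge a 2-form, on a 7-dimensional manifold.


The degree of a wedge product is the sum of the degrees of the individual forms.
Degrees: 1, 1, 2
Total degree = 1 + 1 + 2 = 4

4


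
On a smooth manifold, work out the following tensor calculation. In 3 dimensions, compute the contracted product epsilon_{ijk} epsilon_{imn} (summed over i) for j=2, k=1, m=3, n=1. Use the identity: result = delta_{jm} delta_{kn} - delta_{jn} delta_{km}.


Using the identity: epsilon_{ijk} epsilon_{imn} = delta_{jm} delta_{kn} - delta_{jn} delta_{km}.
delta_{23} = 0
delta_{11} = 1
delta_{21} = 0
delta_{13} = 0
Result = 0 * 1 - 0 * 0 = 0 - 0 = 0

0


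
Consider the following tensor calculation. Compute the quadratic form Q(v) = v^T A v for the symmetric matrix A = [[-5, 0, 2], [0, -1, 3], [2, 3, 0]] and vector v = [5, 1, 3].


First compute Av:
(Av)_1 = -5*5 + 0*1 + 2*3 = -19
(Av)_2 = 0*5 + -1*1 + 3*3 = 8
(Av)_3 = 2*5 + 3*1 + 0*3 = 13
Av = [-19, 8, 13]
Then v^T (Av) = 5*-19 + 1*8 + 3*13
= -95 + 8 + 39 = -48

-48


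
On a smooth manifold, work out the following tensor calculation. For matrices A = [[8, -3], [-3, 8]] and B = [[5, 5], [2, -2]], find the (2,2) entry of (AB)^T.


(AB)^T_{ij} = (AB)_{ji} = sum_k A_{jk} B_{ki}.
For i=2, j=2 we need (AB)_{22}:
A_{21} * B_{12} = -3 * 5 = -15
A_{22} * B_{22} = 8 * -2 = -16
Sum = -15 + -16 = -31

-31


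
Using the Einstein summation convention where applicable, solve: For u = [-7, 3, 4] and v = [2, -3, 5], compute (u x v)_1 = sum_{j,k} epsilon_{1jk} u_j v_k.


(u x v)_1 = sum_{j,k} epsilon_{1jk} u_j v_k. Only permutations of (1,2,3) contribute; the two non-zero terms are:
eps_{123} u_2 v_3 = 1 * 3 * 5 = 15
eps_{132} u_3 v_2 = -1 * 4 * -3 = 12
(u x v)_1 = 27

27


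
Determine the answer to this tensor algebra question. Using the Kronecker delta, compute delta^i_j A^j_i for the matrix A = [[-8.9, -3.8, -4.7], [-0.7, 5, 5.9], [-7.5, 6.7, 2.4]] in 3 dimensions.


The contraction (trace) of a rank-2 tensor is the sum of its diagonal elements.
Diagonal entries: A[1,1] = -8.9, A[2,2] = 5, A[3,3] = 2.4
Tr(A) = -8.9 + 5 + 2.4 = -1.5

-1.5


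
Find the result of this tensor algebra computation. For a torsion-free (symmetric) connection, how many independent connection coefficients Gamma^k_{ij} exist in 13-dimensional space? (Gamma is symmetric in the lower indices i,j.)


Christoffel symbols Gamma^k_{ij} are symmetric in i,j, so there are d * d(d+1)/2 independent symbols.
d = 13
d(d+1)/2 = 13 * 14 / 2 = 91
Total = 13 * 91 = 1183

1183


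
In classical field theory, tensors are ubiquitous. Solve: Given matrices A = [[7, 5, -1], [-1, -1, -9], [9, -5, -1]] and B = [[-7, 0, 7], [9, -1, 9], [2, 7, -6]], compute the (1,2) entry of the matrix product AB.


(AB)_{ij} = sum_k A_{ik} B_{kj}.
For i=1, j=2:
A_{11} * B_{12} = 7 * 0 = 0
A_{12} * B_{22} = 5 * -1 = -5
A_{13} * B_{32} = -1 * 7 = -7
Sum = 0 + -5 + -7 = -12

-12


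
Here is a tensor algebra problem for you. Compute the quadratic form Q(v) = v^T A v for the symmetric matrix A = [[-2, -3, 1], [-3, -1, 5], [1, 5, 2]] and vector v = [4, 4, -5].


First compute Av:
(Av)_1 = -2*4 + -3*4 + 1*-5 = -25
(Av)_2 = -3*4 + -1*4 + 5*-5 = -41
(Av)_3 = 1*4 + 5*4 + 2*-5 = 14
Av = [-25, -41, 14]
Then v^T (Av) = 4*-25 + 4*-41 + -5*14
= -100 + -164 + -70 = -334

-334


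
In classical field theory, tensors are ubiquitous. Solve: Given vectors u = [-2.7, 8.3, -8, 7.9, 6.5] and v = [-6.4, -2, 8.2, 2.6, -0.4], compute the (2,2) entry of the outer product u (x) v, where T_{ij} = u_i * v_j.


The outer product entry T_{ij} = u_i * v_j.
We need i=2, j=2.
u_2 = 8.3, v_2 = -2
T_{2,2} = 8.3 * -2 = -16.6

-16.6


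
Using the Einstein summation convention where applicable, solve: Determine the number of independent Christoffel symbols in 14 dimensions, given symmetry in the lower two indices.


Christoffel symbols Gamma^k_{ij} are symmetric in i,j, so there are d * d(d+1)/2 independent symbols.
d = 14
d(d+1)/2 = 14 * 15 / 2 = 105
Total = 14 * 105 = 1470

1470


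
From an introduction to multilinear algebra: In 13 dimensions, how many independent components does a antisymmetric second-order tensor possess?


A antisymmetric rank-2 tensor in d dimensions has d(d-1)/2 independent components.
d = 13
d(d-1)/2 = 13 * 12 / 2 = 156 / 2 = 78

78


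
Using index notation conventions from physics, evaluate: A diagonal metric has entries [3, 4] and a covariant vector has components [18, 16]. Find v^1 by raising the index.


To raise an index with a diagonal metric: v^i = v_i / g_{ii}.
For index 1: v_1 = 18, g_{11} = 3
v^1 = 18 / 3 = 6

6


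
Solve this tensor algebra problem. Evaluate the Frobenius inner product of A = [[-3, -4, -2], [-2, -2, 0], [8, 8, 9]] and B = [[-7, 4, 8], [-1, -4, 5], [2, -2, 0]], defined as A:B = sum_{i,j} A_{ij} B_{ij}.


A:B = sum over all i,j of A_{ij} * B_{ij}.
Row 1: -3*-7=21, -4*4=-16, -2*8=-16 => row sum = -11
Row 2: -2*-1=2, -2*-4=8, 0*5=0 => row sum = 10
Row 3: 8*2=16, 8*-2=-16, 9*0=0 => row sum = 0
Total = -11 + 10 + 0 = -1

-1


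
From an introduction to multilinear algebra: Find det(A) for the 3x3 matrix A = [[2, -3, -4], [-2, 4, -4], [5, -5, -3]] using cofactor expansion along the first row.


Expanding along the first row, det(A) = a11*M_11 - a12*M_12 + a13*M_13, where M_1j is the (1,j) minor.
Minor M_11 = 4*-3 - -4*-5 = -32
Minor M_12 = -2*-3 - -4*5 = 26
Minor M_13 = -2*-5 - 4*5 = -10
det = 2*(-32) - -3*(26) + -4*(-10)
    = -64 - -78 + 40
    = 54

54


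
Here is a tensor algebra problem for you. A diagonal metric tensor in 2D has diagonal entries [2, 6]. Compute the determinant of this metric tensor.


For a diagonal metric, the determinant is the product of diagonal entries.
Diagonal entries: 2, 6
det(g) = 2 * 6 = 12

12


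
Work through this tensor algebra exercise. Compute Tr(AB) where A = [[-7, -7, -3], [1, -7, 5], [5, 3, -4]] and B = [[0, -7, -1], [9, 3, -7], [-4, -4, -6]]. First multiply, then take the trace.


Tr(AB) = sum_i (AB)_{ii} where (AB)_{ii} = sum_k A_{ik} B_{ki}.
(AB)_{11} = -7*0 + -7*9 + -3*-4 = -51
(AB)_{22} = 1*-7 + -7*3 + 5*-4 = -48
(AB)_{33} = 5*-1 + 3*-7 + -4*-6 = -2
Tr(AB) = -51 + -48 + -2 = -101

-101


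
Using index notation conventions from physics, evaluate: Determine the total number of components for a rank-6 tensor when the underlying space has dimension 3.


The number of components of a rank-r tensor in d dimensions is d^r.
Here d = 3 and r = 6.
3^6 = 729

729


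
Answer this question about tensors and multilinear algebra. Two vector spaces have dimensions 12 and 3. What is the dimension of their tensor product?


The dimension of a tensor product is the product of dimensions.
dim(V) = 12, dim(W) = 3
dim(V (x) W) = 12 * 3 = 36

36


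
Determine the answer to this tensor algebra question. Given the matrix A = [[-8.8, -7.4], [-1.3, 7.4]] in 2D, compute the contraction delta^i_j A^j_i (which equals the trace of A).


The contraction (trace) of a rank-2 tensor is the sum of its diagonal elements.
Diagonal entries: A[1,1] = -8.8, A[2,2] = 7.4
Tr(A) = -8.8 + 7.4 = -1.4

-1.4


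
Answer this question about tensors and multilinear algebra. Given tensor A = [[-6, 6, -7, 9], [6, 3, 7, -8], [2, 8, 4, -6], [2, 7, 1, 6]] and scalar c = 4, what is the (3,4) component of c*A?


Scalar multiplication: (cA)_{ij} = c * A_{ij}.
c = 4
A_{34} = -6
(cA)_{34} = 4 * -6 = -24

-24


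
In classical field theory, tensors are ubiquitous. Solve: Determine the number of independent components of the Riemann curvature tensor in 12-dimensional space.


The Riemann tensor in d dimensions has d^2(d^2 - 1)/12 independent components.
d = 12, so d^2 = 144
d^2 - 1 = 143
d^2(d^2 - 1) = 144 * 143 = 20592
Divide by 12: 20592 / 12 = 1716

1716


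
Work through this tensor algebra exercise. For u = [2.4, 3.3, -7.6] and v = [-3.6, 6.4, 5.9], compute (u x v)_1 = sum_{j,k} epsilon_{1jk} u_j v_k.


(u x v)_1 = sum_{j,k} epsilon_{1jk} u_j v_k. Only permutations of (1,2,3) contribute; the two non-zero terms are:
eps_{123} u_2 v_3 = 1 * 3.3 * 5.9 = 19.47
eps_{132} u_3 v_2 = -1 * -7.6 * 6.4 = 48.64
(u x v)_1 = 68.11

68.11


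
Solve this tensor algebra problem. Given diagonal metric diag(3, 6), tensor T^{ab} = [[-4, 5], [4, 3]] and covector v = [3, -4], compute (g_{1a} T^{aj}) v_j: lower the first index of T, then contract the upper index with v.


Step 1: lower the first index. For a diagonal metric, g_{ia} T^{aj} = g_{ii} T^{ij} (no sum on i).
g_{11} = 3
S_1{}^1 = 3 * T^{11} = 3 * -4 = -12
S_1{}^2 = 3 * T^{12} = 3 * 5 = 15
Step 2: contract S_1{}^j with v_j.
S_1{}^1 * v_1 = -12 * 3 = -36
S_1{}^2 * v_2 = 15 * -4 = -60
Result = -36 + -60 = -96

-96


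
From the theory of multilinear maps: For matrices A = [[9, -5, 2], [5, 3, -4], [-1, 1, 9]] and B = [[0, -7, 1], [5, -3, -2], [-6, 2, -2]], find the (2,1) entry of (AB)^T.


(AB)^T_{ij} = (AB)_{ji} = sum_k A_{jk} B_{ki}.
For i=2, j=1 we need (AB)_{12}:
A_{11} * B_{12} = 9 * -7 = -63
A_{12} * B_{22} = -5 * -3 = 15
A_{13} * B_{32} = 2 * 2 = 4
Sum = -63 + 15 + 4 = -44

-44


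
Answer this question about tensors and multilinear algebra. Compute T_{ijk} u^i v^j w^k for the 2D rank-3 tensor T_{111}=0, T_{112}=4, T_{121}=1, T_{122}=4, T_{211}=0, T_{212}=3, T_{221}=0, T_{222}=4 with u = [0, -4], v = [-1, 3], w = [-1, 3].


S = sum over i,j,k of T_{ijk} u_i v_j w_k. Expanding all 8 terms:
T_{111}*u_1*v_1*w_1 = 0*0*-1*-1 = 0  (running total: 0)
T_{112}*u_1*v_1*w_2 = 4*0*-1*3 = 0  (running total: 0)
T_{121}*u_1*v_2*w_1 = 1*0*3*-1 = 0  (running total: 0)
T_{122}*u_1*v_2*w_2 = 4*0*3*3 = 0  (running total: 0)
T_{211}*u_2*v_1*w_1 = 0*-4*-1*-1 = 0  (running total: 0)
T_{212}*u_2*v_1*w_2 = 3*-4*-1*3 = 36  (running total: 36)
T_{221}*u_2*v_2*w_1 = 0*-4*3*-1 = 0  (running total: 36)
T_{222}*u_2*v_2*w_2 = 4*-4*3*3 = -144  (running total: -108)
S = -108

-108


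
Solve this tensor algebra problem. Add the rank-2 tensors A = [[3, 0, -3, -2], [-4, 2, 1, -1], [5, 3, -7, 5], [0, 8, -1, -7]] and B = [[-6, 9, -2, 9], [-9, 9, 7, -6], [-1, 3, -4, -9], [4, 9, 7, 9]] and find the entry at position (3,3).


Tensor addition is component-wise: (A + B)_{ij} = A_{ij} + B_{ij}.
A_{33} = -7
B_{33} = -4
(A + B)_{33} = -7 + -4 = -11

-11


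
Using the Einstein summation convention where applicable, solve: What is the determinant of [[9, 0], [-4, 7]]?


For a 2x2 matrix [[a, b], [c, d]], det = a*d - b*c.
a = 9, b = 0, c = -4, d = 7
a*d = 9 * 7 = 63
b*c = 0 * -4 = 0
det = 63 - 0 = 63

63


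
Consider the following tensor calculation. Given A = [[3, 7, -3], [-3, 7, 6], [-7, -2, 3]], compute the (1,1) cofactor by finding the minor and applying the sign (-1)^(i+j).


To find cofactor C_{11}, delete row 1 and column 1.
The resulting 2x2 submatrix is: [[7, 6], [-2, 3]]
Minor M_{11} = 7*3 - 6*-2
  = 21 - -12 = 33
Sign = (-1)^(1+1) = (-1)^2 = 1
Cofactor C_{11} = 1 * 33 = 33

33


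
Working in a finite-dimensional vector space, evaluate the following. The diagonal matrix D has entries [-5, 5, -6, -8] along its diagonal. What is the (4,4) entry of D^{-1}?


For a diagonal matrix, the inverse has entries (D^{-1})_{ii} = 1/d_{ii}.
The diagonal entries are: d_{11} = -5, d_{22} = 5, d_{33} = -6, d_{44} = -8
We need (D^{-1})_{44} = 1/d_{44} = 1/-8 = -1/8

-1/8


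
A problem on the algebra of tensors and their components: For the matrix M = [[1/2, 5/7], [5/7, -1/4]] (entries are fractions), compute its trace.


The trace is the sum of diagonal entries.
Diagonal: M[1,1] = 1/2, M[2,2] = -1/4
Tr(M) = 1/2 + -1/4
Computing step by step:
After adding M[1,1]: 1/2
After adding M[2,2]: 1/4
Tr(M) = 1/4

1/4


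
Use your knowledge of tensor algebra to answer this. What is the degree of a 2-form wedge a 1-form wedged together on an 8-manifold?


The degree of a wedge product is the sum of the degrees of the individual forms.
Degrees: 2, 1
Total degree = 2 + 1 = 3

3


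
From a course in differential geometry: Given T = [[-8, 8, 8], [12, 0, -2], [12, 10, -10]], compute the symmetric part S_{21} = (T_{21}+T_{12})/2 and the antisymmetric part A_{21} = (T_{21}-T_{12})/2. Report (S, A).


T_{21} = 12
T_{12} = 8
S_{21} = (12 + 8)/2 = 20/2 = 10
A_{21} = (12 - 8)/2 = 4/2 = 2
Check: S + A = 10 + 2 = 12 = T_{21}.

(10, 2)


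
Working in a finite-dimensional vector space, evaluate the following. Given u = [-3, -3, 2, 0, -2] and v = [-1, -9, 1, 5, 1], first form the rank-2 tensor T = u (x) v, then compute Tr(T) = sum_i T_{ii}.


The outer product gives T_{ij} = u_i v_j.
The trace (contraction) is Tr(T) = sum_i T_{ii} = sum_i u_i v_i.
Diagonal entries:
T_{11} = u_1 * v_1 = -3 * -1 = 3
T_{22} = u_2 * v_2 = -3 * -9 = 27
T_{33} = u_3 * v_3 = 2 * 1 = 2
T_{44} = u_4 * v_4 = 0 * 5 = 0
T_{55} = u_5 * v_5 = -2 * 1 = -2
Tr(T) = 3 + 27 + 2 + 0 + -2 = 30

30


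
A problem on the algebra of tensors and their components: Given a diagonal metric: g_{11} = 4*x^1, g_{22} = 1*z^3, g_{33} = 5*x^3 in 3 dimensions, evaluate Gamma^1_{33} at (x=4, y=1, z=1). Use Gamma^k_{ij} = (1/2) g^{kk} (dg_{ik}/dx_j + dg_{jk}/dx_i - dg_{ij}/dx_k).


For a diagonal metric, Gamma^k_{ij} = (1/2) g^{kk} (dg_{ik}/dx_j + dg_{jk}/dx_i - dg_{ij}/dx_k).
The metric is diagonal, so g_{ab} = 0 for a != b.
At the given point: g_{11} = 16, g_{22} = 1, g_{33} = 320
g^{11} = 1/16
dg_{31}/dx_3 = 0 (off-diagonal)
dg_{31}/dx_3 = 0 (off-diagonal)
dg_{33}/dx_1 = dg_{33}/dx_1 = 240
Numerator = 0 + 0 - 240 = -240
Gamma^1_{33} = -240 / (2 * 16) = -15/2

-15/2


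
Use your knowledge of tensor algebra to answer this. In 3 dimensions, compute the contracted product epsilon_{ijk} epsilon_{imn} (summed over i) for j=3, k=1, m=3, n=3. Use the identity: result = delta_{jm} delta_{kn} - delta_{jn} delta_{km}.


Using the identity: epsilon_{ijk} epsilon_{imn} = delta_{jm} delta_{kn} - delta_{jn} delta_{km}.
delta_{33} = 1
delta_{13} = 0
delta_{33} = 1
delta_{13} = 0
Result = 1 * 0 - 1 * 0 = 0 - 0 = 0

0


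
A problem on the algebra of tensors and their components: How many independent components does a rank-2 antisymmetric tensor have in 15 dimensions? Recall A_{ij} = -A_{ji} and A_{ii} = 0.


An antisymmetric rank-2 tensor satisfies A_{ij} = -A_{ji}, so diagonal entries are zero.
The independent components are the upper-triangular entries: C(n, 2) = n(n-1)/2.
n = 15
C(15, 2) = 15 * 14 / 2 = 210 / 2 = 105

105


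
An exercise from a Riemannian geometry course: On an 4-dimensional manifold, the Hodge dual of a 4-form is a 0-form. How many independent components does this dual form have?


The Hodge dual of a p-form on an n-dimensional manifold is an (n-p)-form.
n = 4, p = 4, so dual degree = 4 - 4 = 0
The number of components is C(n, n-p) = C(4, 0) = 1

1


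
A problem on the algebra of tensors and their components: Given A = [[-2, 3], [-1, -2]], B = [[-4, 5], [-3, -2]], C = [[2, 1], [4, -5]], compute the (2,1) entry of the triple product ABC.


(ABC)_{21} = sum_m (AB)_{2m} C_{m1}. First compute row 2 of AB.
(AB)_{21} = -1*-4 + -2*-3 = 10
(AB)_{22} = -1*5 + -2*-2 = -1
Now contract with column 1 of C:
(AB)_{21} * C_{11} = 10 * 2 = 20
(AB)_{22} * C_{21} = -1 * 4 = -4
(ABC)_{21} = 20 + -4 = 16

16


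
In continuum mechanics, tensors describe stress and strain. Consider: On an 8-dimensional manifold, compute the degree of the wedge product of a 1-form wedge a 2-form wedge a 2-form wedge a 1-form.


The degree of a wedge product is the sum of the degrees of the individual forms.
Degrees: 1, 2, 2, 1
Total degree = 1 + 2 + 2 + 1 = 6

6


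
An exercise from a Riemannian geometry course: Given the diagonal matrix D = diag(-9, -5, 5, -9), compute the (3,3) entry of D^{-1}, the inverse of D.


For a diagonal matrix, the inverse has entries (D^{-1})_{ii} = 1/d_{ii}.
The diagonal entries are: d_{11} = -9, d_{22} = -5, d_{33} = 5, d_{44} = -9
We need (D^{-1})_{33} = 1/d_{33} = 1/5 = 1/5

1/5


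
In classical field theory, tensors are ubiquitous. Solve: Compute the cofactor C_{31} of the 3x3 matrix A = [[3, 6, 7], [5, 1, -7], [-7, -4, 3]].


To find cofactor C_{31}, delete row 3 and column 1.
The resulting 2x2 submatrix is: [[6, 7], [1, -7]]
Minor M_{31} = 6*-7 - 7*1
  = -42 - 7 = -49
Sign = (-1)^(3+1) = (-1)^4 = 1
Cofactor C_{31} = 1 * -49 = -49

-49


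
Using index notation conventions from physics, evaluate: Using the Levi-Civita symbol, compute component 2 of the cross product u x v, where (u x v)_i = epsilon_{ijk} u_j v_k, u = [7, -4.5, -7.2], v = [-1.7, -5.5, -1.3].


(u x v)_2 = sum_{j,k} epsilon_{2jk} u_j v_k. Only permutations of (1,2,3) contribute; the two non-zero terms are:
eps_{213} u_1 v_3 = -1 * 7 * -1.3 = 9.1
eps_{231} u_3 v_1 = 1 * -7.2 * -1.7 = 12.24
(u x v)_2 = 21.34

21.34


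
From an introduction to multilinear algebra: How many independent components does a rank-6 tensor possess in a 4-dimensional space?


The number of components of a rank-r tensor in d dimensions is d^r.
Here d = 4 and r = 6.
4^6 = 4096

4096


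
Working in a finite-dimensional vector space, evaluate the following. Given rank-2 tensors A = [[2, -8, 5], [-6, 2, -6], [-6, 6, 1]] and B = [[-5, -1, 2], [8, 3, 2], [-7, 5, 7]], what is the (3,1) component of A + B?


Tensor addition is component-wise: (A + B)_{ij} = A_{ij} + B_{ij}.
A_{31} = -6
B_{31} = -7
(A + B)_{31} = -6 + -7 = -13

-13


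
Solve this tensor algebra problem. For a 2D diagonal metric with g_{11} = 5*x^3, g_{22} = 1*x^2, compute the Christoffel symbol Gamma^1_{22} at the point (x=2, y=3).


For a diagonal metric, Gamma^k_{ij} = (1/2) g^{kk} (dg_{ik}/dx_j + dg_{jk}/dx_i - dg_{ij}/dx_k).
The metric is diagonal, so g_{ab} = 0 for a != b.
At the given point: g_{11} = 40, g_{22} = 4
g^{11} = 1/40
dg_{21}/dx_2 = 0 (off-diagonal)
dg_{21}/dx_2 = 0 (off-diagonal)
dg_{22}/dx_1 = dg_{22}/dx_1 = 4
Numerator = 0 + 0 - 4 = -4
Gamma^1_{22} = -4 / (2 * 40) = -1/20

-1/20


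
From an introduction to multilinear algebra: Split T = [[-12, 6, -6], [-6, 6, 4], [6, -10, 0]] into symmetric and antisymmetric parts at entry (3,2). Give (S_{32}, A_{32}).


T_{32} = -10
T_{23} = 4
S_{32} = (-10 + 4)/2 = -6/2 = -3
A_{32} = (-10 - 4)/2 = -14/2 = -7
Check: S + A = -3 + -7 = -10 = T_{32}.

(-3, -7)


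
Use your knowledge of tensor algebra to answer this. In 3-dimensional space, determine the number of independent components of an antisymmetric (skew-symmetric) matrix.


An antisymmetric rank-2 tensor satisfies A_{ij} = -A_{ji}, so diagonal entries are zero.
The independent components are the upper-triangular entries: C(n, 2) = n(n-1)/2.
n = 3
C(3, 2) = 3 * 2 / 2 = 6 / 2 = 3

3


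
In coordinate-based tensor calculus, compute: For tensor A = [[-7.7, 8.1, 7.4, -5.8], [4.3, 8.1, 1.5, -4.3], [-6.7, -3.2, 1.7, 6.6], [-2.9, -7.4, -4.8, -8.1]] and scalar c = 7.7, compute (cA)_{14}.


Scalar multiplication: (cA)_{ij} = c * A_{ij}.
c = 7.7
A_{14} = -5.8
(cA)_{14} = 7.7 * -5.8 = -44.66

-44.66


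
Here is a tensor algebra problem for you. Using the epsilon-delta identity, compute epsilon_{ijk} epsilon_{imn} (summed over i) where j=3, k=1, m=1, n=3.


Using the identity: epsilon_{ijk} epsilon_{imn} = delta_{jm} delta_{kn} - delta_{jn} delta_{km}.
delta_{31} = 0
delta_{13} = 0
delta_{33} = 1
delta_{11} = 1
Result = 0 * 0 - 1 * 1 = 0 - 1 = -1

-1


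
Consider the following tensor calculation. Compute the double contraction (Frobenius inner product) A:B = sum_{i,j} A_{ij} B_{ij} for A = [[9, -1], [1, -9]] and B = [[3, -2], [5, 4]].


A:B = sum over all i,j of A_{ij} * B_{ij}.
Row 1: 9*3=27, -1*-2=2 => row sum = 29
Row 2: 1*5=5, -9*4=-36 => row sum = -31
Total = 29 + -31 = -2

-2


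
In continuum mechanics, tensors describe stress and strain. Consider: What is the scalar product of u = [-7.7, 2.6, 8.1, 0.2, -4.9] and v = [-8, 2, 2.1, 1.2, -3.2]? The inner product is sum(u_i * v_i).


The inner product u . v = sum of u_i * v_i.
Term-by-term: -7.7 * -8, 2.6 * 2, 8.1 * 2.1, 0.2 * 1.2, -4.9 * -3.2
Products: 61.6, 5.2, 17.01, 0.24, 15.68
Sum = 61.6 + 5.2 + 17.01 + 0.24 + 15.68 = 99.73

99.73
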